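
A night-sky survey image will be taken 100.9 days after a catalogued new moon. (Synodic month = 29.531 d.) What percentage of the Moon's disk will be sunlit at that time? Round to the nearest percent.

93%

Reduce mod P: 100.9 − 3×29.531 = 12.31 d into the current lunation.
Elongation θ = 360° × 12.31/29.531 ≈ 150.0°.
With cos θ = (-0.866), the lit fraction is (1 − (-0.866))/2 ≈ 0.933, so 93%.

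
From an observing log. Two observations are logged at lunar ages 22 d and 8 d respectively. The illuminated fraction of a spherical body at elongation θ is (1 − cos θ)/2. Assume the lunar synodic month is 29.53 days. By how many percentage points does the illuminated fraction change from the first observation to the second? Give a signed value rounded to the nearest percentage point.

θ₁ = 360° × 22/29.53 = 268.2°, f₁ = (1 − cos θ₁)/2 = 0.516.
θ₂ = 360° × 8/29.53 = 97.5°, f₂ = (1 − cos θ₂)/2 = 0.566.
Change = f₂ − f₁ = +0.050 → +5 percentage points.

+5 pp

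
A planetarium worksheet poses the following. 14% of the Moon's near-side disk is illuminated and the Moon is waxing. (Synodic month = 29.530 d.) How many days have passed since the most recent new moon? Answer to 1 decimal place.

cos θ = 1 − 2f = 0.720, giving a principal value of 43.9°.
The Moon is waxing (0°–180°), so θ = 43.9° directly.
That fraction of the synodic month is 43.9/360 × 29.530 d ≈ 3.60 d.

3.6 days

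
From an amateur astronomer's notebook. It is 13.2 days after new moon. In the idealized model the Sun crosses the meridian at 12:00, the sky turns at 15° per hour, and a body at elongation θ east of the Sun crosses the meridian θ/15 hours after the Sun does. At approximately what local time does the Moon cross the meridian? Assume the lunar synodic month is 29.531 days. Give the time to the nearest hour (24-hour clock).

The Moon has covered 13.2/29.531 of its cycle, so θ ≈ 360° × 13.2/29.531 = 160.9°.
Delay after the Sun = 160.9° / (15°/h) ≈ 10.73 h.
12:00 + 10.73 h ≈ 22:44 → 23:00 to the nearest hour.

23:00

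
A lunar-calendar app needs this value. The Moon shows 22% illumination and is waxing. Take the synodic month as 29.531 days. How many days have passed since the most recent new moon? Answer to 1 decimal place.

From f = (1 − cos θ)/2: cos θ = 1 − 2×0.22 = 0.560; arccos → 55.9°.
The Moon is waxing (0°–180°), so θ = 55.9° directly.
At 360°/29.531 d per day, 55.9° corresponds to 4.59 days.

4.6 days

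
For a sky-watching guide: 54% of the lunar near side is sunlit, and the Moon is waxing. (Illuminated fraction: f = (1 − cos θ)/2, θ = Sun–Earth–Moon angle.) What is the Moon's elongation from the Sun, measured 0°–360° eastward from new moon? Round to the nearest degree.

95°

cos θ = 1 − 2f = -0.080, giving a principal value of 94.6°.
Before full moon the principal value applies: θ = 94.6°.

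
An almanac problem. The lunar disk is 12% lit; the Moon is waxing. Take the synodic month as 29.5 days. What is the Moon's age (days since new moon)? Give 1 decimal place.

3.3 days

Invert f = (1 − cos θ)/2 to get cos θ = 1 − 2(0.12) = 0.760, hence θ₀ = arccos 0.760 = 40.5°.
The Moon is waxing (0°–180°), so θ = 40.5° directly.
That fraction of the synodic month is 40.5/360 × 29.5 d ≈ 3.32 d.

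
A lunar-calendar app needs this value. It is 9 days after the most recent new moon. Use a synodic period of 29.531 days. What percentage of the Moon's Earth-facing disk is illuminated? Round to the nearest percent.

Phase angle: θ = 360°·(9 d)/(29.531 d) = 109.7°.
With cos θ = (-0.337), the lit fraction is (1 − (-0.337))/2 ≈ 0.669, so 67%.

67%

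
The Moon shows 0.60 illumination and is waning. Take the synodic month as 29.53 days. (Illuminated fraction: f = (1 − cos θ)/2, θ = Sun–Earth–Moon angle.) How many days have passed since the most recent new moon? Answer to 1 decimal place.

21.2 days

cos θ = 1 − 2f = -0.200, giving a principal value of 101.5°.
A waning Moon lies in 180°–360°, so θ = 360° − 101.5° = 258.5°.
That fraction of the synodic month is 258.5/360 × 29.53 d ≈ 21.20 d.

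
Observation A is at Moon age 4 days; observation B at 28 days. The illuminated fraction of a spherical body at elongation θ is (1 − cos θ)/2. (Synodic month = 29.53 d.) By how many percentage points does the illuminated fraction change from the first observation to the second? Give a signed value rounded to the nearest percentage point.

-14 pp

First observation: θ = 360°·4/29.53 = 48.8°, so f = 0.170.
Second observation: θ = 341.3°, f = 0.026.
Δf = 0.026 − 0.170 = -0.144, i.e. -14 pp.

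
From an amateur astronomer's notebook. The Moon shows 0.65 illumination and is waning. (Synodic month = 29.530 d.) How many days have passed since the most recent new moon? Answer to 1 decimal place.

cos θ = 1 − 2f = -0.300, giving a principal value of 107.5°.
Since the Moon is past full (waning), take the reflex angle: θ = 360° − 107.5° = 252.5°.
At 360°/29.530 d per day, 252.5° corresponds to 20.72 days.

20.7 days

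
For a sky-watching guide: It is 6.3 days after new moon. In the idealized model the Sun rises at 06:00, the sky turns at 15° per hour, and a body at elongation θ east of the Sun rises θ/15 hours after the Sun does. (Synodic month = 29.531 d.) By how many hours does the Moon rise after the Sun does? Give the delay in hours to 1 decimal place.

5.1 h

Elongation θ = 360° × 6.3/29.531 ≈ 76.8°.
Delay after the Sun = 76.8° / (15°/h) ≈ 5.12 h.
So the Moon rises 5.12 h after the Sun.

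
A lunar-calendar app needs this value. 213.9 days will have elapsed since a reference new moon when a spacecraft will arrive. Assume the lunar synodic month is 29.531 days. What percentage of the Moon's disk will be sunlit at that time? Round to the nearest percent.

213.9 d spans 7 complete synodic months (7 × 29.531 = 206.72 d) plus 7.18 d.
Phase angle: θ = 360°·(7.18 d)/(29.531 d) = 87.6°.
cos 87.6° = 0.042, so f = (1 − 0.042)/2 = 0.479, so 48%.

48%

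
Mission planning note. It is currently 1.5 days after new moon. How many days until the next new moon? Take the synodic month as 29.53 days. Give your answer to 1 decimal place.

The next new moon completes the synodic month: 29.53 − 1.5 = 28.030 days.

28.0 days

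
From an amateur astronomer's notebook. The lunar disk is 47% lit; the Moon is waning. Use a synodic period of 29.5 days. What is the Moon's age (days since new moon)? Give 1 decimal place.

cos θ = 1 − 2f = 0.060, giving a principal value of 86.6°.
Waning ⇒ past full, so θ = 360° − 86.6° = 273.4°.
At 360°/29.5 d per day, 273.4° corresponds to 22.41 days.

22.4 days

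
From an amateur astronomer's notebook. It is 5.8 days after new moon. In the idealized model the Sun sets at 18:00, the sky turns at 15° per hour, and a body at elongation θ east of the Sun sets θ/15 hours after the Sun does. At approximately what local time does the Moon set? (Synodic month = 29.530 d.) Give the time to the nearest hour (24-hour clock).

Phase angle: θ = 360°·(5.8 d)/(29.530 d) = 70.7°.
The Moon trails the Sun by θ/15 = 70.7/15 ≈ 4.71 hours.
18:00 + 4.71 h ≈ 22:43 → 23:00 to the nearest hour.

23:00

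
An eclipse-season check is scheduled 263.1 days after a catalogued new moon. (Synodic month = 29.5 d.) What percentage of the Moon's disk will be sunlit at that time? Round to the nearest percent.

263.1/29.5 = 8.919 lunations, so 8 complete cycles and 27.10 d into the next.
The Moon has covered 27.10/29.5 of its cycle, so θ ≈ 360° × 27.10/29.5 = 330.7°.
With cos θ = 0.872, the lit fraction is (1 − 0.872)/2 ≈ 0.064, so 6%.

6%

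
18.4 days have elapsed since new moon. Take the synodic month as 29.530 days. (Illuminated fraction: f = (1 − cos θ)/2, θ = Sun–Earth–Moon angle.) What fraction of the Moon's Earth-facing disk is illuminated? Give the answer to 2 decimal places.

0.86

Phase angle: θ = 360°·(18.4 d)/(29.530 d) = 224.3°.
cos 224.3° = (-0.716), so f = (1 − (-0.716))/2 = 0.858.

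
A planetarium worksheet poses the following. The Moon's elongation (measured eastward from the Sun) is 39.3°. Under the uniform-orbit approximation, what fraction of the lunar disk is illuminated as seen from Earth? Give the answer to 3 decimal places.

Half-versine of 39.3°: (1 − 0.774)/2 = 0.113.

0.113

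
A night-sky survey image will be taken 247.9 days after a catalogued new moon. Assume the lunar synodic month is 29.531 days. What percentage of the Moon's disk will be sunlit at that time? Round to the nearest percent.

Reduce mod P: 247.9 − 8×29.531 = 11.65 d into the current lunation.
The Moon has covered 11.65/29.531 of its cycle, so θ ≈ 360° × 11.65/29.531 = 142.0°.
Illuminated fraction = (1 − cos 142.0°)/2 = (1 − (-0.788))/2 ≈ 0.894, so 89%.

89%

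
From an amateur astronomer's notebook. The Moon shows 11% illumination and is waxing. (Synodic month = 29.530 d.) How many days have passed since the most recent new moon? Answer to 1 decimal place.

3.2 days

From f = (1 − cos θ)/2: cos θ = 1 − 2×0.11 = 0.780; arccos → 38.7°.
The Moon is waxing (0°–180°), so θ = 38.7° directly.
At 360°/29.530 d per day, 38.7° corresponds to 3.18 days.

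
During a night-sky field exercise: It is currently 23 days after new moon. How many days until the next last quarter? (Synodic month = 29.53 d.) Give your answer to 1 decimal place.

28.7 days

Last quarter is 0.75 of the way through the cycle: age 0.75 × 29.53 = 22.148 d.
Already past this cycle's last quarter; the next is at 22.148 + 29.53 = 51.678 d, so 51.678 − 23 = 28.678 days.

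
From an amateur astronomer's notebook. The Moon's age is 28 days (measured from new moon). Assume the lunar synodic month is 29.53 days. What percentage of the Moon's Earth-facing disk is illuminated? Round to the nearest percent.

Phase angle: θ = 360°·(28 d)/(29.53 d) = 341.3°.
cos 341.3° = 0.947, so f = (1 − 0.947)/2 = 0.026, so 3%.

3%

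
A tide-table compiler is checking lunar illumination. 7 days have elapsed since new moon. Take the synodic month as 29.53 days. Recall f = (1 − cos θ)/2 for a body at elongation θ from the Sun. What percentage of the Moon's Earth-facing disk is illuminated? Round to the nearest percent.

Phase angle: θ = 360°·(7 d)/(29.53 d) = 85.3°.
With cos θ = 0.081, the lit fraction is (1 − 0.081)/2 ≈ 0.459, so 46%.

46%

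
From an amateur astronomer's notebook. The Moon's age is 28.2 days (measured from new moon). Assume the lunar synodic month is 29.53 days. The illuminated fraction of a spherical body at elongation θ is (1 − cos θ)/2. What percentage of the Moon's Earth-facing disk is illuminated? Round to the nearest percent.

Elongation θ = 360° × 28.2/29.53 ≈ 343.8°.
cos 343.8° = 0.960, so f = (1 − 0.960)/2 = 0.020, so 2%.

2%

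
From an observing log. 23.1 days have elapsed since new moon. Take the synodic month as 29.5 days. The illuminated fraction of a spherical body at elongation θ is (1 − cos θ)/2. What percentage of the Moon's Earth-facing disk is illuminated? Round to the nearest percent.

40%

Elongation θ = 360° × 23.1/29.5 ≈ 281.9°.
cos 281.9° = 0.206, so f = (1 − 0.206)/2 = 0.397, so 40%.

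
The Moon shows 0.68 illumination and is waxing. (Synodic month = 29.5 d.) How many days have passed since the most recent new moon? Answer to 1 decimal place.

9.1 days

Invert f = (1 − cos θ)/2 to get cos θ = 1 − 2(0.68) = -0.360, hence θ₀ = arccos -0.360 = 111.1°.
Waxing ⇒ before full, so θ = 111.1°.
That fraction of the synodic month is 111.1/360 × 29.5 d ≈ 9.10 d.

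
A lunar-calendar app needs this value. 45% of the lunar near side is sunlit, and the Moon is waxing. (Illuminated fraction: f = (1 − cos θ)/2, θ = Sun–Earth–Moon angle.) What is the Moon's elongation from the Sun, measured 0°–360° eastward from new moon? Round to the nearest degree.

cos θ = 1 − 2f = 0.100, giving a principal value of 84.3°.
Waxing ⇒ before full, so θ = 84.3°.

84°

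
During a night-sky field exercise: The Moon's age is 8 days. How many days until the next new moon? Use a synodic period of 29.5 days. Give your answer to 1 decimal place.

One full lunation from the last new moon is 29.5 d; remaining = 29.5 − 8 = 21.500 d.

21.5 days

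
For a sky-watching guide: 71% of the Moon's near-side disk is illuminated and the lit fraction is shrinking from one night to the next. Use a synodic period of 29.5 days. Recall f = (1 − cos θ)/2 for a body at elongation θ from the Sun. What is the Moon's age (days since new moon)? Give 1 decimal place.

20.1 days

From f = (1 − cos θ)/2: cos θ = 1 − 2×0.71 = -0.420; arccos → 114.8°.
Waning ⇒ past full, so θ = 360° − 114.8° = 245.2°.
That fraction of the synodic month is 245.2/360 × 29.5 d ≈ 20.09 d.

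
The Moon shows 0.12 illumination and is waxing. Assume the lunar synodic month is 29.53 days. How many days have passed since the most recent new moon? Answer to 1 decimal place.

From f = (1 − cos θ)/2: cos θ = 1 − 2×0.12 = 0.760; arccos → 40.5°.
The Moon is waxing (0°–180°), so θ = 40.5° directly.
Age = 29.53 × 40.5°/360° ≈ 3.33 days.

3.3 days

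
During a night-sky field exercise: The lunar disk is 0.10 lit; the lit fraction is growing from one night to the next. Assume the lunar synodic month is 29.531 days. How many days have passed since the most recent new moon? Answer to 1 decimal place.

Invert f = (1 − cos θ)/2 to get cos θ = 1 − 2(0.10) = 0.800, hence θ₀ = arccos 0.800 = 36.9°.
Waxing ⇒ before full, so θ = 36.9°.
Age = 29.531 × 36.9°/360° ≈ 3.02 days.

3.0 days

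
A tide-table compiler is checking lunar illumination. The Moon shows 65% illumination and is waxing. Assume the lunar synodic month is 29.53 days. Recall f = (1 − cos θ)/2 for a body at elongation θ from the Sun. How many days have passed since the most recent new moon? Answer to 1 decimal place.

cos θ = 1 − 2f = -0.300, giving a principal value of 107.5°.
The Moon is waxing (0°–180°), so θ = 107.5° directly.
Age = 29.53 × 107.5°/360° ≈ 8.81 days.

8.8 days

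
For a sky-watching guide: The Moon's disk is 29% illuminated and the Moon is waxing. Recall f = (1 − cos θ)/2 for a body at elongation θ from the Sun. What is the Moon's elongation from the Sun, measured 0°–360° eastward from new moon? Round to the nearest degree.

65°

From f = (1 − cos θ)/2: cos θ = 1 − 2×0.29 = 0.420; arccos → 65.2°.
Waxing ⇒ before full, so θ = 65.2°.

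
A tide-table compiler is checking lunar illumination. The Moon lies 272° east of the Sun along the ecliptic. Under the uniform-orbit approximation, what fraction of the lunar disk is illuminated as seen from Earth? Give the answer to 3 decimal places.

Half-versine of 272°: (1 − 0.035)/2 = 0.483.

0.483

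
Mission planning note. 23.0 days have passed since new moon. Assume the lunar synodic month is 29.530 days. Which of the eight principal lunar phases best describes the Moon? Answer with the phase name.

At 23.0/29.530 of the cycle, θ ≈ 280° — the last quarter range.

last quarter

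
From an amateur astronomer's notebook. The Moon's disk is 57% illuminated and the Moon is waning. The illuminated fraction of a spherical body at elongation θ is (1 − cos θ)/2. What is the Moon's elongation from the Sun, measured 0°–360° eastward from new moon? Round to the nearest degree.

262°

Invert f = (1 − cos θ)/2 to get cos θ = 1 − 2(0.57) = -0.140, hence θ₀ = arccos -0.140 = 98.0°.
A waning Moon lies in 180°–360°, so θ = 360° − 98.0° = 262.0°.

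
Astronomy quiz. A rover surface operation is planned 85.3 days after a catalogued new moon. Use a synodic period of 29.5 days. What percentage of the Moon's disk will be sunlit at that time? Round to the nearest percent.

Reduce mod P: 85.3 − 2×29.5 = 26.30 d into the current lunation.
Phase angle: θ = 360°·(26.30 d)/(29.5 d) = 320.9°.
cos 320.9° = 0.777, so f = (1 − 0.777)/2 = 0.112, so 11%.

11%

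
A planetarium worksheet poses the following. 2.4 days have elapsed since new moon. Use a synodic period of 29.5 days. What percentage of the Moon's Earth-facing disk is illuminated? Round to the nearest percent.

Phase angle: θ = 360°·(2.4 d)/(29.5 d) = 29.3°.
Illuminated fraction = (1 − cos 29.3°)/2 = (1 − 0.872)/2 ≈ 0.064, so 6%.

6%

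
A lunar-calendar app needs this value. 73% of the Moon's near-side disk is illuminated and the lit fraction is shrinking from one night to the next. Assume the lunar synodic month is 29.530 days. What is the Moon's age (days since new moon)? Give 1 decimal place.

19.9 days

Invert f = (1 − cos θ)/2 to get cos θ = 1 − 2(0.73) = -0.460, hence θ₀ = arccos -0.460 = 117.4°.
Waning ⇒ past full, so θ = 360° − 117.4° = 242.6°.
That fraction of the synodic month is 242.6/360 × 29.530 d ≈ 19.90 d.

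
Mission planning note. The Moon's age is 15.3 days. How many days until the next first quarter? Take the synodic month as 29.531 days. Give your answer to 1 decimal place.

First quarter occurs at elongation 90°, i.e. at age 29.531 × 90/360 = 7.383 d.
Already past this cycle's first quarter; the next is at 7.383 + 29.531 = 36.914 d, so 36.914 − 15.3 = 21.614 days.

21.6 days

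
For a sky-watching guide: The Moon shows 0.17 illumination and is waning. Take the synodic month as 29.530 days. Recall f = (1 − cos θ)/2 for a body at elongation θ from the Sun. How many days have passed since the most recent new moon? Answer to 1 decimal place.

25.5 days

From f = (1 − cos θ)/2: cos θ = 1 − 2×0.17 = 0.660; arccos → 48.7°.
Waning ⇒ past full, so θ = 360° − 48.7° = 311.3°.
Age = 29.530 × 311.3°/360° ≈ 25.54 days.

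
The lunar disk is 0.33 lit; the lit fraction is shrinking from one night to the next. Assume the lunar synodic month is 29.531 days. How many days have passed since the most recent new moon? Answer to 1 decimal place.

cos θ = 1 − 2f = 0.340, giving a principal value of 70.1°.
A waning Moon lies in 180°–360°, so θ = 360° − 70.1° = 289.9°.
That fraction of the synodic month is 289.9/360 × 29.531 d ≈ 23.78 d.

23.8 days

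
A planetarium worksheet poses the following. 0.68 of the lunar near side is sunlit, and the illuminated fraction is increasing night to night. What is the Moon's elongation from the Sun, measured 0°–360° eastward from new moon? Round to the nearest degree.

111°

cos θ = 1 − 2f = -0.360, giving a principal value of 111.1°.
The Moon is waxing (0°–180°), so θ = 111.1° directly.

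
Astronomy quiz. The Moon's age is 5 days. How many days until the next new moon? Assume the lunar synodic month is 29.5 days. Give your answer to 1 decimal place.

One full lunation from the last new moon is 29.5 d; remaining = 29.5 − 5 = 24.500 d.

24.5 days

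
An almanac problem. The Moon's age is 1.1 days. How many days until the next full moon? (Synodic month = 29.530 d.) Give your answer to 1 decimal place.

13.7 days

Full moon occurs at elongation 180°, i.e. at age 29.530 × 180/360 = 14.765 d.
So 13.665 days remain (14.765 − 1.1).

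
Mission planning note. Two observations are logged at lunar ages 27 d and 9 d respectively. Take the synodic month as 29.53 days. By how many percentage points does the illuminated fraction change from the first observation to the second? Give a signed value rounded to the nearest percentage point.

+60 percentage points

θ₁ = 360° × 27/29.53 = 329.2°, f₁ = (1 − cos θ₁)/2 = 0.071.
θ₂ = 360° × 9/29.53 = 109.7°, f₂ = (1 − cos θ₂)/2 = 0.669.
Change = f₂ − f₁ = +0.598 → +60 percentage points.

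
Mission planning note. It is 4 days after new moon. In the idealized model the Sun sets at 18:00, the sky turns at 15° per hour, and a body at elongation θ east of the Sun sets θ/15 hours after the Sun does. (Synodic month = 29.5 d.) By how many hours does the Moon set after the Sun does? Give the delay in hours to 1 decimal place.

3.3 h

Elongation θ = 360° × 4/29.5 ≈ 48.8°.
The Moon trails the Sun by θ/15 = 48.8/15 ≈ 3.25 hours.
So the Moon sets 3.25 h after the Sun.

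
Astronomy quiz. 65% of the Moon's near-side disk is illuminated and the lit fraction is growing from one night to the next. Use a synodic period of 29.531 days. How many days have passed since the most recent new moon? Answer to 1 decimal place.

8.8 days

Invert f = (1 − cos θ)/2 to get cos θ = 1 − 2(0.65) = -0.300, hence θ₀ = arccos -0.300 = 107.5°.
The Moon is waxing (0°–180°), so θ = 107.5° directly.
At 360°/29.531 d per day, 107.5° corresponds to 8.81 days.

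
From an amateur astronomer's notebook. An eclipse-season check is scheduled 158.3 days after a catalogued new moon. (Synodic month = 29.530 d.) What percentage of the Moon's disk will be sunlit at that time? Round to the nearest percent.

158.3 d spans 5 complete synodic months (5 × 29.530 = 147.65 d) plus 10.65 d.
Elongation θ = 360° × 10.65/29.530 ≈ 129.8°.
Illuminated fraction = (1 − cos 129.8°)/2 = (1 − (-0.641))/2 ≈ 0.820, so 82%.

82%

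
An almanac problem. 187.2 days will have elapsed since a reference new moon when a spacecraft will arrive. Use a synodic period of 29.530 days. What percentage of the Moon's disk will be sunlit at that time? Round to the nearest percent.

187.2/29.530 = 6.339 lunations, so 6 complete cycles and 10.02 d into the next.
Elongation θ = 360° × 10.02/29.530 ≈ 122.2°.
cos 122.2° = (-0.532), so f = (1 − (-0.532))/2 = 0.766, so 77%.

77%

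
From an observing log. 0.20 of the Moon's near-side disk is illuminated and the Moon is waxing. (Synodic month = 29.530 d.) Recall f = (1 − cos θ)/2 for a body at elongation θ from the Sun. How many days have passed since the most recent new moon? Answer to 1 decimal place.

From f = (1 − cos θ)/2: cos θ = 1 − 2×0.20 = 0.600; arccos → 53.1°.
Waxing ⇒ before full, so θ = 53.1°.
Age = 29.530 × 53.1°/360° ≈ 4.36 days.

4.4 days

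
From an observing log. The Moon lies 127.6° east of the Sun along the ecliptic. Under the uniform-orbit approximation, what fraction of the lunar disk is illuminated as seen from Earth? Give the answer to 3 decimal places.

Half-versine of 127.6°: (1 − (-0.610))/2 = 0.805.

0.805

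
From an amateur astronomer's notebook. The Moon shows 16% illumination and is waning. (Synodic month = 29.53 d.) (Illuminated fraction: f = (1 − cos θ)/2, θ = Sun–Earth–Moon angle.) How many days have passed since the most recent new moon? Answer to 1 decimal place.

25.7 days

cos θ = 1 − 2f = 0.680, giving a principal value of 47.2°.
Since the Moon is past full (waning), take the reflex angle: θ = 360° − 47.2° = 312.8°.
That fraction of the synodic month is 312.8/360 × 29.53 d ≈ 25.66 d.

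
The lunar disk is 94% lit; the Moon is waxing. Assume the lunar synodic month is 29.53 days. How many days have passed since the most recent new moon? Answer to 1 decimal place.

12.4 days

Invert f = (1 − cos θ)/2 to get cos θ = 1 − 2(0.94) = -0.880, hence θ₀ = arccos -0.880 = 151.6°.
The Moon is waxing (0°–180°), so θ = 151.6° directly.
At 360°/29.53 d per day, 151.6° corresponds to 12.44 days.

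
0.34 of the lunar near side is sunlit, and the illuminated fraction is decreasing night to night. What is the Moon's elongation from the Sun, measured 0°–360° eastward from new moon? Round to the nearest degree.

From f = (1 − cos θ)/2: cos θ = 1 − 2×0.34 = 0.320; arccos → 71.3°.
A waning Moon lies in 180°–360°, so θ = 360° − 71.3° = 288.7°.

289°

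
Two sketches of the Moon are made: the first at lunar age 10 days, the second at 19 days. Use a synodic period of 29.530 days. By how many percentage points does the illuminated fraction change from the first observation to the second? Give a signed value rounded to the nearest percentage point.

+5 pp

θ₁ = 360° × 10/29.530 = 121.9°, f₁ = (1 − cos θ₁)/2 = 0.764.
θ₂ = 360° × 19/29.530 = 231.6°, f₂ = (1 − cos θ₂)/2 = 0.810.
Change = f₂ − f₁ = +0.046 → +5 percentage points.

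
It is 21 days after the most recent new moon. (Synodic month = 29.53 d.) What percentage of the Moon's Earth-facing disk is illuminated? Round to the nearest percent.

The Moon has covered 21/29.53 of its cycle, so θ ≈ 360° × 21/29.53 = 256.0°.
Illuminated fraction = (1 − cos 256.0°)/2 = (1 − (-0.242))/2 ≈ 0.621, so 62%.

62%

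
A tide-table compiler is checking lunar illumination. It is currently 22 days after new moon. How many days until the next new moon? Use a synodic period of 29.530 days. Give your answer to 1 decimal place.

7.5 days

One full lunation from the last new moon is 29.530 d; remaining = 29.530 − 22 = 7.530 d.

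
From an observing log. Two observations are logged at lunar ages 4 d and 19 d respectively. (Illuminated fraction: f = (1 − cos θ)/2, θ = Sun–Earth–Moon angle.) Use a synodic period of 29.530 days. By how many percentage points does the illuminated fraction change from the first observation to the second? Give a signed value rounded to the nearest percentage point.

θ₁ = 360° × 4/29.530 = 48.8°, f₁ = (1 − cos θ₁)/2 = 0.170.
θ₂ = 360° × 19/29.530 = 231.6°, f₂ = (1 − cos θ₂)/2 = 0.810.
Change = f₂ − f₁ = +0.640 → +64 percentage points.

+64 pp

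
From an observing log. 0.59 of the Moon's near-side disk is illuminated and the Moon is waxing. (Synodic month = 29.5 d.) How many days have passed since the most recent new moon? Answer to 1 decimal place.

8.2 days

Invert f = (1 − cos θ)/2 to get cos θ = 1 − 2(0.59) = -0.180, hence θ₀ = arccos -0.180 = 100.4°.
The Moon is waxing (0°–180°), so θ = 100.4° directly.
Age = 29.5 × 100.4°/360° ≈ 8.22 days.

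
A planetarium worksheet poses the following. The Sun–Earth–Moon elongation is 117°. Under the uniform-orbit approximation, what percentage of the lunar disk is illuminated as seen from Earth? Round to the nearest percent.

Half-versine of 117°: (1 − (-0.454))/2 = 0.727, i.e. 73%.

73%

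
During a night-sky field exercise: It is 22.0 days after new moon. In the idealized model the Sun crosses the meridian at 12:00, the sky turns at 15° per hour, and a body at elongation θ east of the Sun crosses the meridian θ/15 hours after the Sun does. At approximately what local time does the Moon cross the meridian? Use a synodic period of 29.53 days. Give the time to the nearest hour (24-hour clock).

06:00

The Moon has covered 22.0/29.53 of its cycle, so θ ≈ 360° × 22.0/29.53 = 268.2°.
Delay after the Sun = 268.2° / (15°/h) ≈ 17.88 h.
12:00 + 17.88 h ≈ 05:53 → 06:00 to the nearest hour.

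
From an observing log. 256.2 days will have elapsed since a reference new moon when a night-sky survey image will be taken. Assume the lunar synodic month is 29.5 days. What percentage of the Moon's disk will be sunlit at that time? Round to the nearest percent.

Reduce mod P: 256.2 − 8×29.5 = 20.20 d into the current lunation.
Elongation θ = 360° × 20.20/29.5 ≈ 246.5°.
cos 246.5° = (-0.399), so f = (1 − (-0.399))/2 = 0.699, so 70%.

70%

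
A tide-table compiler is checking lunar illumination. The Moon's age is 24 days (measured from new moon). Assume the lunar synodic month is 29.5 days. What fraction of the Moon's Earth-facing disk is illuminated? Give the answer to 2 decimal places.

0.31

Elongation θ = 360° × 24/29.5 ≈ 292.9°.
Illuminated fraction = (1 − cos 292.9°)/2 = (1 − 0.389)/2 ≈ 0.306.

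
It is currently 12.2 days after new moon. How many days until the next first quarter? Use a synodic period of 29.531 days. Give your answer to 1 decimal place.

24.7 days

First quarter occurs at elongation 90°, i.e. at age 29.531 × 90/360 = 7.383 d.
Already past this cycle's first quarter; the next is at 7.383 + 29.531 = 36.914 d, so 36.914 − 12.2 = 24.714 days.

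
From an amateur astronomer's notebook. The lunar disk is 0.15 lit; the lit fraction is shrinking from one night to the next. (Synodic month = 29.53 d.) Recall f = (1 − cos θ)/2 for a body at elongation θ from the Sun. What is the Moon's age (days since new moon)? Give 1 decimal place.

25.8 days

Invert f = (1 − cos θ)/2 to get cos θ = 1 − 2(0.15) = 0.700, hence θ₀ = arccos 0.700 = 45.6°.
Waning ⇒ past full, so θ = 360° − 45.6° = 314.4°.
At 360°/29.53 d per day, 314.4° corresponds to 25.79 days.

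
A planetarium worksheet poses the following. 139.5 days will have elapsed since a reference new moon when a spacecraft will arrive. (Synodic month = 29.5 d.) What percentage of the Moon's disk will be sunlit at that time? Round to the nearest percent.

139.5 d spans 4 complete synodic months (4 × 29.5 = 118.00 d) plus 21.50 d.
Phase angle: θ = 360°·(21.50 d)/(29.5 d) = 262.4°.
cos 262.4° = (-0.133), so f = (1 − (-0.133))/2 = 0.566, so 57%.

57%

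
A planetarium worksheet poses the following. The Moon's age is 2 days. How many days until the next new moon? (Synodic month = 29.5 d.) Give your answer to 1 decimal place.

27.5 days

One full lunation from the last new moon is 29.5 d; remaining = 29.5 − 2 = 27.500 d.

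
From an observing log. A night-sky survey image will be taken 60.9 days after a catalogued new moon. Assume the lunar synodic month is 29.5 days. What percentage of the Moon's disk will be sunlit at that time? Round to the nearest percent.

60.9 d spans 2 complete synodic months (2 × 29.5 = 59.00 d) plus 1.90 d.
The Moon has covered 1.90/29.5 of its cycle, so θ ≈ 360° × 1.90/29.5 = 23.2°.
cos 23.2° = 0.919, so f = (1 − 0.919)/2 = 0.040, so 4%.

4%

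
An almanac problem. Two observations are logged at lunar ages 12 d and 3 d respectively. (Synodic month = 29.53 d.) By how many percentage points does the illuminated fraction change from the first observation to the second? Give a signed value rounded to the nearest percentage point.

-82 percentage points

First observation: θ = 360°·12/29.53 = 146.3°, so f = 0.916.
Second observation: θ = 36.6°, f = 0.098.
Δf = 0.098 − 0.916 = -0.817, i.e. -82 pp.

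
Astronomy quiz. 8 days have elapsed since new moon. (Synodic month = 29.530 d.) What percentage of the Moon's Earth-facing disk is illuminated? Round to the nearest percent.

The Moon has covered 8/29.530 of its cycle, so θ ≈ 360° × 8/29.530 = 97.5°.
Illuminated fraction = (1 − cos 97.5°)/2 = (1 − (-0.131))/2 ≈ 0.566, so 57%.

57%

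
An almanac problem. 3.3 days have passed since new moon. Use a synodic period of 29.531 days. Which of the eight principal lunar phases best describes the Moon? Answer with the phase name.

waxing crescent

θ ≈ 360° × 3.3/29.531 = 40°, which falls in the waxing crescent sector.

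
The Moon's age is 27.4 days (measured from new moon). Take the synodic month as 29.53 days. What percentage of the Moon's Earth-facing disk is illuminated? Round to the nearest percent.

5%

Elongation θ = 360° × 27.4/29.53 ≈ 334.0°.
cos 334.0° = 0.899, so f = (1 − 0.899)/2 = 0.050, so 5%.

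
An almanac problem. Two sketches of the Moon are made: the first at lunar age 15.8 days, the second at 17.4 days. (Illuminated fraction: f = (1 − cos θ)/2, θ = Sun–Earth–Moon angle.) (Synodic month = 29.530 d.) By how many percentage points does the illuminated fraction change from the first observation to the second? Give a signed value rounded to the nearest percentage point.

-6 percentage points

θ₁ = 360° × 15.8/29.530 = 192.6°, f₁ = (1 − cos θ₁)/2 = 0.988.
θ₂ = 360° × 17.4/29.530 = 212.1°, f₂ = (1 − cos θ₂)/2 = 0.923.
Change = f₂ − f₁ = -0.064 → -6 percentage points.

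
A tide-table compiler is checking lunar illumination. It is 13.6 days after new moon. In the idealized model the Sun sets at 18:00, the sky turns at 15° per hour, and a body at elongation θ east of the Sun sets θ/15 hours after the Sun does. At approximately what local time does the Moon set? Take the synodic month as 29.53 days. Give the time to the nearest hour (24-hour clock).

The Moon has covered 13.6/29.53 of its cycle, so θ ≈ 360° × 13.6/29.53 = 165.8°.
At 15° of sky rotation per hour, 165.8° corresponds to a 11.05 h lag.
18:00 + 11.05 h ≈ 05:03 → 05:00 to the nearest hour.

05:00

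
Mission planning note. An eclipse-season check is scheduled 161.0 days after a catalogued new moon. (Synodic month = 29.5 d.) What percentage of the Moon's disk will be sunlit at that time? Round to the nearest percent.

98%

161.0 d spans 5 complete synodic months (5 × 29.5 = 147.50 d) plus 13.50 d.
Elongation θ = 360° × 13.50/29.5 ≈ 164.7°.
cos 164.7° = (-0.965), so f = (1 − (-0.965))/2 = 0.982, so 98%.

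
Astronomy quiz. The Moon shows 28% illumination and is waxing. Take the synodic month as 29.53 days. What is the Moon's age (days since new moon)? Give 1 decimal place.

5.2 days

cos θ = 1 − 2f = 0.440, giving a principal value of 63.9°.
Waxing ⇒ before full, so θ = 63.9°.
At 360°/29.53 d per day, 63.9° corresponds to 5.24 days.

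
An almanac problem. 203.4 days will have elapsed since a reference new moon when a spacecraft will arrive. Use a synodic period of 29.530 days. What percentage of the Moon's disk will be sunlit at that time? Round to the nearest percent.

203.4 d spans 6 complete synodic months (6 × 29.530 = 177.18 d) plus 26.22 d.
Elongation θ = 360° × 26.22/29.530 ≈ 319.6°.
With cos θ = 0.762, the lit fraction is (1 − 0.762)/2 ≈ 0.119, so 12%.

12%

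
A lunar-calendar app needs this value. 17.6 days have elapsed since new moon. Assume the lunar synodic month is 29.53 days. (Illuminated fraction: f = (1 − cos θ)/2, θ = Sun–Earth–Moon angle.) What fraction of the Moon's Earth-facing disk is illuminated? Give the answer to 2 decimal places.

0.91

Elongation θ = 360° × 17.6/29.53 ≈ 214.6°.
With cos θ = (-0.824), the lit fraction is (1 − (-0.824))/2 ≈ 0.912.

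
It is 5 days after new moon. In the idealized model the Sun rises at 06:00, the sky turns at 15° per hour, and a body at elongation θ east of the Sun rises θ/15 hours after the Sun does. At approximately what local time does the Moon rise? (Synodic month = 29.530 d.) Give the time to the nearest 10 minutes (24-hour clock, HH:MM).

10:00

The Moon has covered 5/29.530 of its cycle, so θ ≈ 360° × 5/29.530 = 61.0°.
At 15° of sky rotation per hour, 61.0° corresponds to a 4.06 h lag.
06:00 + 4.064 h ≈ 10:04 → 10:00 to the nearest ten minutes.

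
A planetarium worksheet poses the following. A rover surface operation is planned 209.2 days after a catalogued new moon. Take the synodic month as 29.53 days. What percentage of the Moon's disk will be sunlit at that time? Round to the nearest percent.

209.2/29.53 = 7.084 lunations, so 7 complete cycles and 2.49 d into the next.
Phase angle: θ = 360°·(2.49 d)/(29.53 d) = 30.4°.
Illuminated fraction = (1 − cos 30.4°)/2 = (1 − 0.863)/2 ≈ 0.069, so 7%.

7%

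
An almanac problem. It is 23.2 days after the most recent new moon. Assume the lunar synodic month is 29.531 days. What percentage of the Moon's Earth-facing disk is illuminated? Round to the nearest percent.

Phase angle: θ = 360°·(23.2 d)/(29.531 d) = 282.8°.
Illuminated fraction = (1 − cos 282.8°)/2 = (1 − 0.222)/2 ≈ 0.389, so 39%.

39%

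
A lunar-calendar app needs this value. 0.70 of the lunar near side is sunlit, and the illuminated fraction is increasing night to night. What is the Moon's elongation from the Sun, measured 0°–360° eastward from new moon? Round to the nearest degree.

Invert f = (1 − cos θ)/2 to get cos θ = 1 − 2(0.70) = -0.400, hence θ₀ = arccos -0.400 = 113.6°.
Waxing ⇒ before full, so θ = 113.6°.

114°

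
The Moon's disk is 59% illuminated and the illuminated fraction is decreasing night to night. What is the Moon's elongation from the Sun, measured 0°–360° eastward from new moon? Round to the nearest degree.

Invert f = (1 − cos θ)/2 to get cos θ = 1 − 2(0.59) = -0.180, hence θ₀ = arccos -0.180 = 100.4°.
Since the Moon is past full (waning), take the reflex angle: θ = 360° − 100.4° = 259.6°.

260°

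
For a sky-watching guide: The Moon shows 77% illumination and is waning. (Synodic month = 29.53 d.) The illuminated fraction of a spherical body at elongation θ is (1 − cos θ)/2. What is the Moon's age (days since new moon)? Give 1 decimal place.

19.5 days

Invert f = (1 − cos θ)/2 to get cos θ = 1 − 2(0.77) = -0.540, hence θ₀ = arccos -0.540 = 122.7°.
Since the Moon is past full (waning), take the reflex angle: θ = 360° − 122.7° = 237.3°.
That fraction of the synodic month is 237.3/360 × 29.53 d ≈ 19.47 d.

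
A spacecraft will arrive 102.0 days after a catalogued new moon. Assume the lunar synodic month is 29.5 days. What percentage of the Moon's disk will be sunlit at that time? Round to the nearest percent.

Reduce mod P: 102.0 − 3×29.5 = 13.50 d into the current lunation.
Elongation θ = 360° × 13.50/29.5 ≈ 164.7°.
Illuminated fraction = (1 − cos 164.7°)/2 = (1 − (-0.965))/2 ≈ 0.982, so 98%.

98%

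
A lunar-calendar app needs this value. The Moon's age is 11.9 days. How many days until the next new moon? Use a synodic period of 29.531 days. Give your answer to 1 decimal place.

17.6 days

The next new moon completes the synodic month: 29.531 − 11.9 = 17.631 days.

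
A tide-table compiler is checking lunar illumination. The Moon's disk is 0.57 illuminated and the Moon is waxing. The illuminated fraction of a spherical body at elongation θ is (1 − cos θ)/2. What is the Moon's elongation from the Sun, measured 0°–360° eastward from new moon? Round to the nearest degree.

From f = (1 − cos θ)/2: cos θ = 1 − 2×0.57 = -0.140; arccos → 98.0°.
Waxing ⇒ before full, so θ = 98.0°.

98°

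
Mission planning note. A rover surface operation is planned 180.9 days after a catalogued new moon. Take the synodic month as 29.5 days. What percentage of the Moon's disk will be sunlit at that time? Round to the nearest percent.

180.9 d spans 6 complete synodic months (6 × 29.5 = 177.00 d) plus 3.90 d.
The Moon has covered 3.90/29.5 of its cycle, so θ ≈ 360° × 3.90/29.5 = 47.6°.
cos 47.6° = 0.674, so f = (1 − 0.674)/2 = 0.163, so 16%.

16%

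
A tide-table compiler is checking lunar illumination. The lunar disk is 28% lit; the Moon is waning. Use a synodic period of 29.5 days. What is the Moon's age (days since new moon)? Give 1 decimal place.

cos θ = 1 − 2f = 0.440, giving a principal value of 63.9°.
Waning ⇒ past full, so θ = 360° − 63.9° = 296.1°.
At 360°/29.5 d per day, 296.1° corresponds to 24.26 days.

24.3 days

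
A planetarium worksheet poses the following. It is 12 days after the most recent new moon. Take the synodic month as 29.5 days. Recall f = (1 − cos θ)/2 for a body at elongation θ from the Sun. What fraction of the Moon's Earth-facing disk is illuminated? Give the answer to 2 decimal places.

Phase angle: θ = 360°·(12 d)/(29.5 d) = 146.4°.
Illuminated fraction = (1 − cos 146.4°)/2 = (1 − (-0.833))/2 ≈ 0.917.

0.92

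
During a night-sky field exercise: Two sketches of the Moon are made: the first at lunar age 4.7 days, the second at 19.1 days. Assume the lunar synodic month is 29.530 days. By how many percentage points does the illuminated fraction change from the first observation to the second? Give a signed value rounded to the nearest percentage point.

+57 percentage points

First observation: θ = 360°·4.7/29.530 = 57.3°, so f = 0.230.
Second observation: θ = 232.8°, f = 0.802.
Δf = 0.802 − 0.230 = +0.572, i.e. +57 pp.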